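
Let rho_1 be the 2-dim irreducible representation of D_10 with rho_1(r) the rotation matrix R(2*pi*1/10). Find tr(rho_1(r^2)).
chi_{rho_1}(r^2) = 2*cos(2*pi*1*2/10) = -1/2 + sqrt(5)/2

Why: rho_1(r^2) is rotation by angle 2*pi*1*2/10, whose trace is 2*cos(2*pi*1*2/10) = -1/2 + sqrt(5)/2.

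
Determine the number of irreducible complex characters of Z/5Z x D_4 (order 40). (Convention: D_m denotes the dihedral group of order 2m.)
25

Justification: The number of irreducible complex representations of a finite group equals its number of conjugacy classes. For a direct product, #classes(G x H) = #classes(G) * #classes(H). Z/5Z has 5 classes (abelian), D_4 has 5 classes, so 5 * 5 = 25, so Z/5Z x D_4 (order 40) has exactly 25 irreducible complex representations.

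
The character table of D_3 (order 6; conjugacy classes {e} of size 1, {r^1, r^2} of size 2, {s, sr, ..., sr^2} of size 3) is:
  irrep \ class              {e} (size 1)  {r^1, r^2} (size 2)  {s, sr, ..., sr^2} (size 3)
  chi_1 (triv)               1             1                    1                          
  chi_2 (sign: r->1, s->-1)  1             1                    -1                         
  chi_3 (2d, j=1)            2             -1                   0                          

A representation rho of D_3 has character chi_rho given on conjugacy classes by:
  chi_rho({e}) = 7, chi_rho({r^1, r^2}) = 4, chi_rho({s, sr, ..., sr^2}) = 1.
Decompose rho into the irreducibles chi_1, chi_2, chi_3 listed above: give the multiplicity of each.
Multiplicities: chi_1: 3, chi_2: 2, chi_3: 1.

Justification: Use <chi_rho, chi> = (1/|G|) sum_C |C| * chi_rho(C) * conj(chi(C)) with |G| = 6 for each irreducible chi in the table:
  <chi_rho, chi_1> = (1/6)[1*(7)*conj(1) + 2*(4)*conj(1) + 3*(1)*conj(1)]
      = (1/6)[(7) + (8) + (3)] = 18/6 = 3
  <chi_rho, chi_2> = (1/6)[1*(7)*conj(1) + 2*(4)*conj(1) + 3*(1)*conj(-1)]
      = (1/6)[(7) + (8) + (-3)] = 12/6 = 2
  <chi_rho, chi_3> = (1/6)[1*(7)*conj(2) + 2*(4)*conj(-1) + 3*(1)*conj(0)]
      = (1/6)[(14) + (-8) + (0)] = 6/6 = 1
Dimension check: dim(rho) = sum (mult * dim) = 3*1 + 2*1 + 1*2 = 7 = chi_rho(e) = 7.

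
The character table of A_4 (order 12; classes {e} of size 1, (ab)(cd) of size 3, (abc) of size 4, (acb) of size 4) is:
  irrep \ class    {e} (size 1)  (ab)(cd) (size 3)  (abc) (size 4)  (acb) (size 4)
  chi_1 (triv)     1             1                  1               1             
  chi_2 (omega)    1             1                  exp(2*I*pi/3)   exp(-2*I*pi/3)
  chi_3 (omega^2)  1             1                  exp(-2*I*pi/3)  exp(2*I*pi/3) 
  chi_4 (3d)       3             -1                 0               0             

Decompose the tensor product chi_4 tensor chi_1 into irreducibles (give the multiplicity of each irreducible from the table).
chi_4 tensor chi_1 = chi_4 (all other irreducibles have multiplicity 0).

Derivation: The character of a tensor product is the pointwise product (chi_4 * chi_1)(C) = chi_4(C) * chi_1(C):
  {e}: (3)*(1), (ab)(cd): (-1)*(1), (abc): (0)*(1), (acb): (0)*(1)
so (chi_4 * chi_1) takes values
  {e} -> 3, (ab)(cd) -> -1, (abc) -> 0, (acb) -> 0.
Now take the inner product of this character with each irreducible chi from the table, <chi_4*chi_1, chi> = (1/12) sum_C |C| (chi_4*chi_1)(C) conj(chi(C)):
  <chi_4*chi_1, chi_1> = (1/12)[1*(3)*conj(1) + 3*(-1)*conj(1) + 4*(0)*conj(1) + 4*(0)*conj(1)]
      = (1/12)[(3) + (-3) + (0) + (0)] = 0/12 = 0
  <chi_4*chi_1, chi_2> = (1/12)[1*(3)*conj(1) + 3*(-1)*conj(1) + 4*(0)*conj(exp(2*I*pi/3)) + 4*(0)*conj(exp(-2*I*pi/3))]
      = (1/12)[(3) + (-3) + (0) + (0)] = 0/12 = 0
  <chi_4*chi_1, chi_3> = (1/12)[1*(3)*conj(1) + 3*(-1)*conj(1) + 4*(0)*conj(exp(-2*I*pi/3)) + 4*(0)*conj(exp(2*I*pi/3))]
      = (1/12)[(3) + (-3) + (0) + (0)] = 0/12 = 0
  <chi_4*chi_1, chi_4> = (1/12)[1*(3)*conj(3) + 3*(-1)*conj(-1) + 4*(0)*conj(0) + 4*(0)*conj(0)]
      = (1/12)[(9) + (3) + (0) + (0)] = 12/12 = 1
(Exp terms are combined using exp(i*s)*conj(exp(i*t)) = exp(i*(s-t)), and sums of them are collapsed using the identity that for every m > 1 the m distinct m-th roots of unity sum to 0, e.g. 1 + exp(2*I*pi/3) + exp(-2*I*pi/3) = 0.)
Hence the multiplicities are chi_4: 1. Dimension check: dim(chi_4)*dim(chi_1) = 3*1 = 3 and sum (mult * dim) = 1*3 = 3.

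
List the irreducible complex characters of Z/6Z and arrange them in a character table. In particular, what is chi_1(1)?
Character table of Z/6Z (irreps indexed chi_0,...,chi_5 with chi_k(m) = zeta_6^(k*m), zeta_6 = exp(2*pi*i/6)):
  irrep \ class  {0} (size 1)  {1} (size 1)    {2} (size 1)    {3} (size 1)  {4} (size 1)    {5} (size 1)  
  chi_0          1             1               1               1             1               1             
  chi_1          1             exp(I*pi/3)     exp(2*I*pi/3)   -1            exp(-2*I*pi/3)  exp(-I*pi/3)  
  chi_2          1             exp(2*I*pi/3)   exp(-2*I*pi/3)  1             exp(2*I*pi/3)   exp(-2*I*pi/3)
  chi_3          1             -1              1               -1            1               -1            
  chi_4          1             exp(-2*I*pi/3)  exp(2*I*pi/3)   1             exp(-2*I*pi/3)  exp(2*I*pi/3) 
  chi_5          1             exp(-I*pi/3)    exp(-2*I*pi/3)  -1            exp(2*I*pi/3)   exp(I*pi/3)   

Spot check: chi_1(1) = zeta_6^(1*1) = zeta_6^1 = exp(I*pi/3).

Working: Z/6Z is abelian, so all 6 irreducible complex representations are 1-dimensional. They are given by chi_k(m) = zeta_6^(k*m) for k = 0,...,5. Row orthogonality: sum_m chi_k(m) conj(chi_l(m)) = 6 * [k = l].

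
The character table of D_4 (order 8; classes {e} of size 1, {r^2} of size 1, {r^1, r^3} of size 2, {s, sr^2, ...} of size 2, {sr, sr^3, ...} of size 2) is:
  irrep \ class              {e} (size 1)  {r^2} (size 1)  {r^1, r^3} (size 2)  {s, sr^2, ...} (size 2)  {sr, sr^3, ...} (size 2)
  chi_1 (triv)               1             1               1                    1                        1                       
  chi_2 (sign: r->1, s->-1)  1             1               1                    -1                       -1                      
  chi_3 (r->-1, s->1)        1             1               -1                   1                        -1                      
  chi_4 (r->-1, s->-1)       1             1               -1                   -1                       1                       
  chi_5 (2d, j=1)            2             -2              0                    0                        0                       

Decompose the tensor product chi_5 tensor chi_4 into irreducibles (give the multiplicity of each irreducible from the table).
chi_5 tensor chi_4 = chi_5 (all other irreducibles have multiplicity 0).

Derivation: The character of a tensor product is the pointwise product (chi_5 * chi_4)(C) = chi_5(C) * chi_4(C):
  {e}: (2)*(1), {r^2}: (-2)*(1), {r^1, r^3}: (0)*(-1), {s, sr^2, ...}: (0)*(-1), {sr, sr^3, ...}: (0)*(1)
so (chi_5 * chi_4) takes values
  {e} -> 2, {r^2} -> -2, {r^1, r^3} -> 0, {s, sr^2, ...} -> 0, {sr, sr^3, ...} -> 0.
Now take the inner product of this character with each irreducible chi from the table, <chi_5*chi_4, chi> = (1/8) sum_C |C| (chi_5*chi_4)(C) conj(chi(C)):
  <chi_5*chi_4, chi_1> = (1/8)[1*(2)*conj(1) + 1*(-2)*conj(1) + 2*(0)*conj(1) + 2*(0)*conj(1) + 2*(0)*conj(1)]
      = (1/8)[(2) + (-2) + (0) + (0) + (0)] = 0/8 = 0
  <chi_5*chi_4, chi_2> = (1/8)[1*(2)*conj(1) + 1*(-2)*conj(1) + 2*(0)*conj(1) + 2*(0)*conj(-1) + 2*(0)*conj(-1)]
      = (1/8)[(2) + (-2) + (0) + (0) + (0)] = 0/8 = 0
  <chi_5*chi_4, chi_3> = (1/8)[1*(2)*conj(1) + 1*(-2)*conj(1) + 2*(0)*conj(-1) + 2*(0)*conj(1) + 2*(0)*conj(-1)]
      = (1/8)[(2) + (-2) + (0) + (0) + (0)] = 0/8 = 0
  <chi_5*chi_4, chi_4> = (1/8)[1*(2)*conj(1) + 1*(-2)*conj(1) + 2*(0)*conj(-1) + 2*(0)*conj(-1) + 2*(0)*conj(1)]
      = (1/8)[(2) + (-2) + (0) + (0) + (0)] = 0/8 = 0
  <chi_5*chi_4, chi_5> = (1/8)[1*(2)*conj(2) + 1*(-2)*conj(-2) + 2*(0)*conj(0) + 2*(0)*conj(0) + 2*(0)*conj(0)]
      = (1/8)[(4) + (4) + (0) + (0) + (0)] = 8/8 = 1
Hence the multiplicities are chi_5: 1. Dimension check: dim(chi_5)*dim(chi_4) = 2*1 = 2 and sum (mult * dim) = 1*2 = 2.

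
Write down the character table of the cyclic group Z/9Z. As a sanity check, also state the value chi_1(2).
Character table of Z/9Z (irreps indexed chi_0,...,chi_8 with chi_k(m) = zeta_9^(k*m), zeta_9 = exp(2*pi*i/9)):
  irrep \ class  {0} (size 1)  {1} (size 1)    {2} (size 1)    {3} (size 1)    {4} (size 1)    {5} (size 1)    {6} (size 1)    {7} (size 1)    {8} (size 1)  
  chi_0          1             1               1               1               1               1               1               1               1             
  chi_1          1             exp(2*I*pi/9)   exp(4*I*pi/9)   exp(2*I*pi/3)   exp(8*I*pi/9)   exp(-8*I*pi/9)  exp(-2*I*pi/3)  exp(-4*I*pi/9)  exp(-2*I*pi/9)
  chi_2          1             exp(4*I*pi/9)   exp(8*I*pi/9)   exp(-2*I*pi/3)  exp(-2*I*pi/9)  exp(2*I*pi/9)   exp(2*I*pi/3)   exp(-8*I*pi/9)  exp(-4*I*pi/9)
  chi_3          1             exp(2*I*pi/3)   exp(-2*I*pi/3)  1               exp(2*I*pi/3)   exp(-2*I*pi/3)  1               exp(2*I*pi/3)   exp(-2*I*pi/3)
  chi_4          1             exp(8*I*pi/9)   exp(-2*I*pi/9)  exp(2*I*pi/3)   exp(-4*I*pi/9)  exp(4*I*pi/9)   exp(-2*I*pi/3)  exp(2*I*pi/9)   exp(-8*I*pi/9)
  chi_5          1             exp(-8*I*pi/9)  exp(2*I*pi/9)   exp(-2*I*pi/3)  exp(4*I*pi/9)   exp(-4*I*pi/9)  exp(2*I*pi/3)   exp(-2*I*pi/9)  exp(8*I*pi/9) 
  chi_6          1             exp(-2*I*pi/3)  exp(2*I*pi/3)   1               exp(-2*I*pi/3)  exp(2*I*pi/3)   1               exp(-2*I*pi/3)  exp(2*I*pi/3) 
  chi_7          1             exp(-4*I*pi/9)  exp(-8*I*pi/9)  exp(2*I*pi/3)   exp(2*I*pi/9)   exp(-2*I*pi/9)  exp(-2*I*pi/3)  exp(8*I*pi/9)   exp(4*I*pi/9) 
  chi_8          1             exp(-2*I*pi/9)  exp(-4*I*pi/9)  exp(-2*I*pi/3)  exp(-8*I*pi/9)  exp(8*I*pi/9)   exp(2*I*pi/3)   exp(4*I*pi/9)   exp(2*I*pi/9) 

Spot check: chi_1(2) = zeta_9^(1*2) = zeta_9^2 = exp(4*I*pi/9).

Solution. Z/9Z is abelian, so all 9 irreducible complex representations are 1-dimensional. They are given by chi_k(m) = zeta_9^(k*m) for k = 0,...,8. Row orthogonality: sum_m chi_k(m) conj(chi_l(m)) = 9 * [k = l].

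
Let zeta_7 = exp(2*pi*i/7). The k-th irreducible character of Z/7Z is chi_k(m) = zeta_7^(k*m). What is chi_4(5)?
chi_4(5) = zeta_7^20 = exp(-2*I*pi/7)

Justification: chi_4(5) = zeta_7^(4*5) = zeta_7^20. Since zeta_7^7 = 1, this equals zeta_7^6 = exp(2*pi*i*6/7) = exp(-2*I*pi/7).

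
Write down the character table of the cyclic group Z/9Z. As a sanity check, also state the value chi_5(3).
Character table of Z/9Z (irreps indexed chi_0,...,chi_8 with chi_k(m) = zeta_9^(k*m), zeta_9 = exp(2*pi*i/9)):
  irrep \ class  {0} (size 1)  {1} (size 1)    {2} (size 1)    {3} (size 1)    {4} (size 1)    {5} (size 1)    {6} (size 1)    {7} (size 1)    {8} (size 1)  
  chi_0          1             1               1               1               1               1               1               1               1             
  chi_1          1             exp(2*I*pi/9)   exp(4*I*pi/9)   exp(2*I*pi/3)   exp(8*I*pi/9)   exp(-8*I*pi/9)  exp(-2*I*pi/3)  exp(-4*I*pi/9)  exp(-2*I*pi/9)
  chi_2          1             exp(4*I*pi/9)   exp(8*I*pi/9)   exp(-2*I*pi/3)  exp(-2*I*pi/9)  exp(2*I*pi/9)   exp(2*I*pi/3)   exp(-8*I*pi/9)  exp(-4*I*pi/9)
  chi_3          1             exp(2*I*pi/3)   exp(-2*I*pi/3)  1               exp(2*I*pi/3)   exp(-2*I*pi/3)  1               exp(2*I*pi/3)   exp(-2*I*pi/3)
  chi_4          1             exp(8*I*pi/9)   exp(-2*I*pi/9)  exp(2*I*pi/3)   exp(-4*I*pi/9)  exp(4*I*pi/9)   exp(-2*I*pi/3)  exp(2*I*pi/9)   exp(-8*I*pi/9)
  chi_5          1             exp(-8*I*pi/9)  exp(2*I*pi/9)   exp(-2*I*pi/3)  exp(4*I*pi/9)   exp(-4*I*pi/9)  exp(2*I*pi/3)   exp(-2*I*pi/9)  exp(8*I*pi/9) 
  chi_6          1             exp(-2*I*pi/3)  exp(2*I*pi/3)   1               exp(-2*I*pi/3)  exp(2*I*pi/3)   1               exp(-2*I*pi/3)  exp(2*I*pi/3) 
  chi_7          1             exp(-4*I*pi/9)  exp(-8*I*pi/9)  exp(2*I*pi/3)   exp(2*I*pi/9)   exp(-2*I*pi/9)  exp(-2*I*pi/3)  exp(8*I*pi/9)   exp(4*I*pi/9) 
  chi_8          1             exp(-2*I*pi/9)  exp(-4*I*pi/9)  exp(-2*I*pi/3)  exp(-8*I*pi/9)  exp(8*I*pi/9)   exp(2*I*pi/3)   exp(4*I*pi/9)   exp(2*I*pi/9) 

Spot check: chi_5(3) = zeta_9^(5*3) = zeta_9^15 = exp(-2*I*pi/3).

Argument: Z/9Z is abelian, so all 9 irreducible complex representations are 1-dimensional. They are given by chi_k(m) = zeta_9^(k*m) for k = 0,...,8. Row orthogonality: sum_m chi_k(m) conj(chi_l(m)) = 9 * [k = l].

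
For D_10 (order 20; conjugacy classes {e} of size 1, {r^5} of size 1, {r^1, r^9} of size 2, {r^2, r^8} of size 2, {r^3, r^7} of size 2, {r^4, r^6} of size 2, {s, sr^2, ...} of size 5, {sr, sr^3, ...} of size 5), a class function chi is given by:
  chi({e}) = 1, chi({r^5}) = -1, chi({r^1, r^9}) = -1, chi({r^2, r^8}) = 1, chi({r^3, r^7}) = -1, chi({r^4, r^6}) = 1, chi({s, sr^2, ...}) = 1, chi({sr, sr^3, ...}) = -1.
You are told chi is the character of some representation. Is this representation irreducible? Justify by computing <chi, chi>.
Irreducible: <chi, chi> = 1.

Derivation: <chi, chi> = (1/|G|) sum_C |C| * |chi(C)|^2 = (1/20)[1*|1|^2 + 1*|-1|^2 + 2*|-1|^2 + 2*|1|^2 + 2*|-1|^2 + 2*|1|^2 + 5*|1|^2 + 5*|-1|^2]
  = (1/20)[(1) + (1) + (2) + (2) + (2) + (2) + (5) + (5)] = 20/20 = 1.
A character is irreducible iff <chi, chi> = 1, so this representation is irreducible.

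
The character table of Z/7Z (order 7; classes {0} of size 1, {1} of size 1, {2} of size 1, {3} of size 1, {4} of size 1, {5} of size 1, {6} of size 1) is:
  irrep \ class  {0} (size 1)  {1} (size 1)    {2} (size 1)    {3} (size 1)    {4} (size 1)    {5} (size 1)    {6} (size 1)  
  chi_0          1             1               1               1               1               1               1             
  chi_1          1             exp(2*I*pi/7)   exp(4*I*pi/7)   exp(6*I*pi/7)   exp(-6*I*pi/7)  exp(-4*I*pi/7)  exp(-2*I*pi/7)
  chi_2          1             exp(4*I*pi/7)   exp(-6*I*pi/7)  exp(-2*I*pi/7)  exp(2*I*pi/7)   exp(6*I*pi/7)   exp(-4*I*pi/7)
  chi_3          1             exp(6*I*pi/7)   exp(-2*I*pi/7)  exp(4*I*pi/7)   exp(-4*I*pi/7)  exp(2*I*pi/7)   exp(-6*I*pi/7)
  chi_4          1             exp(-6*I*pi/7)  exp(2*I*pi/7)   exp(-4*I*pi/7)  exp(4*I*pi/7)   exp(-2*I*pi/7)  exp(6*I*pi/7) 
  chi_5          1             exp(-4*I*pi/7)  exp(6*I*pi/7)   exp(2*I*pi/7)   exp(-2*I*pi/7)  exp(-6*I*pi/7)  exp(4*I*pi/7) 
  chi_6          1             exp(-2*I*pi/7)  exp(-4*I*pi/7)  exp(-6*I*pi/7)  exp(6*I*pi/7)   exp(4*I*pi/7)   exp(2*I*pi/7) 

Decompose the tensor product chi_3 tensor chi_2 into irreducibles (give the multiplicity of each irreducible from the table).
chi_3 tensor chi_2 = chi_5 (all other irreducibles have multiplicity 0).

Proof sketch: The character of a tensor product is the pointwise product (chi_3 * chi_2)(C) = chi_3(C) * chi_2(C):
  {0}: (1)*(1), {1}: (exp(6*I*pi/7))*(exp(4*I*pi/7)), {2}: (exp(-2*I*pi/7))*(exp(-6*I*pi/7)), {3}: (exp(4*I*pi/7))*(exp(-2*I*pi/7)), {4}: (exp(-4*I*pi/7))*(exp(2*I*pi/7)), {5}: (exp(2*I*pi/7))*(exp(6*I*pi/7)), {6}: (exp(-6*I*pi/7))*(exp(-4*I*pi/7))
so (chi_3 * chi_2) takes values
  {0} -> 1, {1} -> exp(-4*I*pi/7), {2} -> exp(6*I*pi/7), {3} -> exp(2*I*pi/7), {4} -> exp(-2*I*pi/7), {5} -> exp(-6*I*pi/7), {6} -> exp(4*I*pi/7).
Now take the inner product of this character with each irreducible chi from the table, <chi_3*chi_2, chi> = (1/7) sum_C |C| (chi_3*chi_2)(C) conj(chi(C)):
  <chi_3*chi_2, chi_0> = (1/7)[1*(1)*conj(1) + 1*(exp(-4*I*pi/7))*conj(1) + 1*(exp(6*I*pi/7))*conj(1) + 1*(exp(2*I*pi/7))*conj(1) + 1*(exp(-2*I*pi/7))*conj(1) + 1*(exp(-6*I*pi/7))*conj(1) + 1*(exp(4*I*pi/7))*conj(1)]
      = (1/7)[(1) + (exp(-4*I*pi/7)) + (exp(6*I*pi/7)) + (exp(2*I*pi/7)) + (exp(-2*I*pi/7)) + (exp(-6*I*pi/7)) + (exp(4*I*pi/7))] = 0/7 = 0
  <chi_3*chi_2, chi_1> = (1/7)[1*(1)*conj(1) + 1*(exp(-4*I*pi/7))*conj(exp(2*I*pi/7)) + 1*(exp(6*I*pi/7))*conj(exp(4*I*pi/7)) + 1*(exp(2*I*pi/7))*conj(exp(6*I*pi/7)) + 1*(exp(-2*I*pi/7))*conj(exp(-6*I*pi/7)) + 1*(exp(-6*I*pi/7))*conj(exp(-4*I*pi/7)) + 1*(exp(4*I*pi/7))*conj(exp(-2*I*pi/7))]
      = (1/7)[(1) + (exp(-6*I*pi/7)) + (exp(2*I*pi/7)) + (exp(-4*I*pi/7)) + (exp(4*I*pi/7)) + (exp(-2*I*pi/7)) + (exp(6*I*pi/7))] = 0/7 = 0
  <chi_3*chi_2, chi_2> = (1/7)[1*(1)*conj(1) + 1*(exp(-4*I*pi/7))*conj(exp(4*I*pi/7)) + 1*(exp(6*I*pi/7))*conj(exp(-6*I*pi/7)) + 1*(exp(2*I*pi/7))*conj(exp(-2*I*pi/7)) + 1*(exp(-2*I*pi/7))*conj(exp(2*I*pi/7)) + 1*(exp(-6*I*pi/7))*conj(exp(6*I*pi/7)) + 1*(exp(4*I*pi/7))*conj(exp(-4*I*pi/7))]
      = (1/7)[(1) + (exp(6*I*pi/7)) + (exp(-2*I*pi/7)) + (exp(4*I*pi/7)) + (exp(-4*I*pi/7)) + (exp(2*I*pi/7)) + (exp(-6*I*pi/7))] = 0/7 = 0
  <chi_3*chi_2, chi_3> = (1/7)[1*(1)*conj(1) + 1*(exp(-4*I*pi/7))*conj(exp(6*I*pi/7)) + 1*(exp(6*I*pi/7))*conj(exp(-2*I*pi/7)) + 1*(exp(2*I*pi/7))*conj(exp(4*I*pi/7)) + 1*(exp(-2*I*pi/7))*conj(exp(-4*I*pi/7)) + 1*(exp(-6*I*pi/7))*conj(exp(2*I*pi/7)) + 1*(exp(4*I*pi/7))*conj(exp(-6*I*pi/7))]
      = (1/7)[(1) + (exp(4*I*pi/7)) + (exp(-6*I*pi/7)) + (exp(-2*I*pi/7)) + (exp(2*I*pi/7)) + (exp(6*I*pi/7)) + (exp(-4*I*pi/7))] = 0/7 = 0
  <chi_3*chi_2, chi_4> = (1/7)[1*(1)*conj(1) + 1*(exp(-4*I*pi/7))*conj(exp(-6*I*pi/7)) + 1*(exp(6*I*pi/7))*conj(exp(2*I*pi/7)) + 1*(exp(2*I*pi/7))*conj(exp(-4*I*pi/7)) + 1*(exp(-2*I*pi/7))*conj(exp(4*I*pi/7)) + 1*(exp(-6*I*pi/7))*conj(exp(-2*I*pi/7)) + 1*(exp(4*I*pi/7))*conj(exp(6*I*pi/7))]
      = (1/7)[(1) + (exp(2*I*pi/7)) + (exp(4*I*pi/7)) + (exp(6*I*pi/7)) + (exp(-6*I*pi/7)) + (exp(-4*I*pi/7)) + (exp(-2*I*pi/7))] = 0/7 = 0
  <chi_3*chi_2, chi_5> = (1/7)[1*(1)*conj(1) + 1*(exp(-4*I*pi/7))*conj(exp(-4*I*pi/7)) + 1*(exp(6*I*pi/7))*conj(exp(6*I*pi/7)) + 1*(exp(2*I*pi/7))*conj(exp(2*I*pi/7)) + 1*(exp(-2*I*pi/7))*conj(exp(-2*I*pi/7)) + 1*(exp(-6*I*pi/7))*conj(exp(-6*I*pi/7)) + 1*(exp(4*I*pi/7))*conj(exp(4*I*pi/7))]
      = (1/7)[(1) + (1) + (1) + (1) + (1) + (1) + (1)] = 7/7 = 1
  <chi_3*chi_2, chi_6> = (1/7)[1*(1)*conj(1) + 1*(exp(-4*I*pi/7))*conj(exp(-2*I*pi/7)) + 1*(exp(6*I*pi/7))*conj(exp(-4*I*pi/7)) + 1*(exp(2*I*pi/7))*conj(exp(-6*I*pi/7)) + 1*(exp(-2*I*pi/7))*conj(exp(6*I*pi/7)) + 1*(exp(-6*I*pi/7))*conj(exp(4*I*pi/7)) + 1*(exp(4*I*pi/7))*conj(exp(2*I*pi/7))]
      = (1/7)[(1) + (exp(-2*I*pi/7)) + (exp(-4*I*pi/7)) + (exp(-6*I*pi/7)) + (exp(6*I*pi/7)) + (exp(4*I*pi/7)) + (exp(2*I*pi/7))] = 0/7 = 0
(Exp terms are combined using exp(i*s)*conj(exp(i*t)) = exp(i*(s-t)), and sums of them are collapsed using the identity that for every m > 1 the m distinct m-th roots of unity sum to 0, e.g. 1 + exp(2*I*pi/3) + exp(-2*I*pi/3) = 0.)
Hence the multiplicities are chi_5: 1. Dimension check: dim(chi_3)*dim(chi_2) = 1*1 = 1 and sum (mult * dim) = 1*1 = 1.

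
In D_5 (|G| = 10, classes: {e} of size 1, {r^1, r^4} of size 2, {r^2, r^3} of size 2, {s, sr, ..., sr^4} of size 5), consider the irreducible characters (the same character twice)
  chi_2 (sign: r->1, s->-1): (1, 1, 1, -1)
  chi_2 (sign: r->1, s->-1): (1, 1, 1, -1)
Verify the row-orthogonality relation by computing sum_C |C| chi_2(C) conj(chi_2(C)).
Sum = 10 = |G| = 10; so <chi_2, chi_2> = 1 (norm-1 confirms irreducibility).

Why: Compute term by term over conjugacy classes (|C| * chi_2(C) * conj(chi_2(C))):
  1*(1)*conj(1) + 2*(1)*conj(1) + 2*(1)*conj(1) + 5*(-1)*conj(-1)
  = (1) + (2) + (2) + (5)
  = 10.
Dividing by |G| = 10 gives 10/10 = 1, matching the row-orthogonality relation <chi_2, chi_2> = [chi_2 = chi_2].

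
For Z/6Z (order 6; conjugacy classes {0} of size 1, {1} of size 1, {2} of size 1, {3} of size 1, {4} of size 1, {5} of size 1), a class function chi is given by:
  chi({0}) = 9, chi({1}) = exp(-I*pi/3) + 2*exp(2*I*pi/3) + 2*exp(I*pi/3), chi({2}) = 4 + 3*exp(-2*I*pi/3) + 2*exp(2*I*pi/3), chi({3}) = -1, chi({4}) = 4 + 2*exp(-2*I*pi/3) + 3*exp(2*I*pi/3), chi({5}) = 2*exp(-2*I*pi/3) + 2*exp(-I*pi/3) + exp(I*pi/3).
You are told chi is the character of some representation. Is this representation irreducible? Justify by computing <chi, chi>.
Not irreducible (reducible): <chi, chi> = 17 > 1.

Justification: <chi, chi> = (1/|G|) sum_C |C| * |chi(C)|^2 = (1/6)[1*|9|^2 + 1*|exp(-I*pi/3) + 2*exp(2*I*pi/3) + 2*exp(I*pi/3)|^2 + 1*|4 + 3*exp(-2*I*pi/3) + 2*exp(2*I*pi/3)|^2 + 1*|-1|^2 + 1*|4 + 2*exp(-2*I*pi/3) + 3*exp(2*I*pi/3)|^2 + 1*|2*exp(-2*I*pi/3) + 2*exp(-I*pi/3) + exp(I*pi/3)|^2]
  = (1/6)[(81) + (7) + (3) + (1) + (3) + (7)] = 102/6 = 17.
(Exp terms are combined using exp(i*s)*conj(exp(i*t)) = exp(i*(s-t)), and sums of them are collapsed using the identity that for every m > 1 the m distinct m-th roots of unity sum to 0, e.g. 1 + exp(2*I*pi/3) + exp(-2*I*pi/3) = 0.)
A character is irreducible iff <chi, chi> = 1, so this representation is reducible.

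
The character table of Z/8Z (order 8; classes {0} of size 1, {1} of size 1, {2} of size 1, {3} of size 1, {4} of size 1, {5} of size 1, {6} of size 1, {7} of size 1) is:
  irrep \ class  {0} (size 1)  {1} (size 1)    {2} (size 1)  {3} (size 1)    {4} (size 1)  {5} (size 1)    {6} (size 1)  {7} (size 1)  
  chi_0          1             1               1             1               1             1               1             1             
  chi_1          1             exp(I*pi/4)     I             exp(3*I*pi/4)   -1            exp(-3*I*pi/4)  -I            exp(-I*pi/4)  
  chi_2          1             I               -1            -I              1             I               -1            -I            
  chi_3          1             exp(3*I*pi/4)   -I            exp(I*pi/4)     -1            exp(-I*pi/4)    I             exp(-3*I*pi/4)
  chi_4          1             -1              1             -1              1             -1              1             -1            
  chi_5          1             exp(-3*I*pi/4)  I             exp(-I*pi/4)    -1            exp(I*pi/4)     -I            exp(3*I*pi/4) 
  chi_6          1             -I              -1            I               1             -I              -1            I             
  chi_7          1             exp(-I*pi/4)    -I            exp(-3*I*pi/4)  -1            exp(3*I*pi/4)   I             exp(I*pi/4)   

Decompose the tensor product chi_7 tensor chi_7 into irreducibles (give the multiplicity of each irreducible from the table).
chi_7 tensor chi_7 = chi_6 (all other irreducibles have multiplicity 0).

Solution. The character of a tensor product is the pointwise product (chi_7 * chi_7)(C) = chi_7(C) * chi_7(C):
  {0}: (1)*(1), {1}: (exp(-I*pi/4))*(exp(-I*pi/4)), {2}: (-I)*(-I), {3}: (exp(-3*I*pi/4))*(exp(-3*I*pi/4)), {4}: (-1)*(-1), {5}: (exp(3*I*pi/4))*(exp(3*I*pi/4)), {6}: (I)*(I), {7}: (exp(I*pi/4))*(exp(I*pi/4))
so (chi_7 * chi_7) takes values
  {0} -> 1, {1} -> -I, {2} -> -1, {3} -> I, {4} -> 1, {5} -> -I, {6} -> -1, {7} -> I.
Now take the inner product of this character with each irreducible chi from the table, <chi_7*chi_7, chi> = (1/8) sum_C |C| (chi_7*chi_7)(C) conj(chi(C)):
  <chi_7*chi_7, chi_0> = (1/8)[1*(1)*conj(1) + 1*(-I)*conj(1) + 1*(-1)*conj(1) + 1*(I)*conj(1) + 1*(1)*conj(1) + 1*(-I)*conj(1) + 1*(-1)*conj(1) + 1*(I)*conj(1)]
      = (1/8)[(1) + (-I) + (-1) + (I) + (1) + (-I) + (-1) + (I)] = 0/8 = 0
  <chi_7*chi_7, chi_1> = (1/8)[1*(1)*conj(1) + 1*(-I)*conj(exp(I*pi/4)) + 1*(-1)*conj(I) + 1*(I)*conj(exp(3*I*pi/4)) + 1*(1)*conj(-1) + 1*(-I)*conj(exp(-3*I*pi/4)) + 1*(-1)*conj(-I) + 1*(I)*conj(exp(-I*pi/4))]
      = (1/8)[(1) + (-exp(I*pi/4)) + (I) + (exp(-I*pi/4)) + (-1) + (-exp(-3*I*pi/4)) + (-I) + (exp(3*I*pi/4))] = 0/8 = 0
  <chi_7*chi_7, chi_2> = (1/8)[1*(1)*conj(1) + 1*(-I)*conj(I) + 1*(-1)*conj(-1) + 1*(I)*conj(-I) + 1*(1)*conj(1) + 1*(-I)*conj(I) + 1*(-1)*conj(-1) + 1*(I)*conj(-I)]
      = (1/8)[(1) + (-1) + (1) + (-1) + (1) + (-1) + (1) + (-1)] = 0/8 = 0
  <chi_7*chi_7, chi_3> = (1/8)[1*(1)*conj(1) + 1*(-I)*conj(exp(3*I*pi/4)) + 1*(-1)*conj(-I) + 1*(I)*conj(exp(I*pi/4)) + 1*(1)*conj(-1) + 1*(-I)*conj(exp(-I*pi/4)) + 1*(-1)*conj(I) + 1*(I)*conj(exp(-3*I*pi/4))]
      = (1/8)[(1) + (-exp(-I*pi/4)) + (-I) + (exp(I*pi/4)) + (-1) + (-exp(3*I*pi/4)) + (I) + (exp(-3*I*pi/4))] = 0/8 = 0
  <chi_7*chi_7, chi_4> = (1/8)[1*(1)*conj(1) + 1*(-I)*conj(-1) + 1*(-1)*conj(1) + 1*(I)*conj(-1) + 1*(1)*conj(1) + 1*(-I)*conj(-1) + 1*(-1)*conj(1) + 1*(I)*conj(-1)]
      = (1/8)[(1) + (I) + (-1) + (-I) + (1) + (I) + (-1) + (-I)] = 0/8 = 0
  <chi_7*chi_7, chi_5> = (1/8)[1*(1)*conj(1) + 1*(-I)*conj(exp(-3*I*pi/4)) + 1*(-1)*conj(I) + 1*(I)*conj(exp(-I*pi/4)) + 1*(1)*conj(-1) + 1*(-I)*conj(exp(I*pi/4)) + 1*(-1)*conj(-I) + 1*(I)*conj(exp(3*I*pi/4))]
      = (1/8)[(1) + (-exp(-3*I*pi/4)) + (I) + (exp(3*I*pi/4)) + (-1) + (-exp(I*pi/4)) + (-I) + (exp(-I*pi/4))] = 0/8 = 0
  <chi_7*chi_7, chi_6> = (1/8)[1*(1)*conj(1) + 1*(-I)*conj(-I) + 1*(-1)*conj(-1) + 1*(I)*conj(I) + 1*(1)*conj(1) + 1*(-I)*conj(-I) + 1*(-1)*conj(-1) + 1*(I)*conj(I)]
      = (1/8)[(1) + (1) + (1) + (1) + (1) + (1) + (1) + (1)] = 8/8 = 1
  <chi_7*chi_7, chi_7> = (1/8)[1*(1)*conj(1) + 1*(-I)*conj(exp(-I*pi/4)) + 1*(-1)*conj(-I) + 1*(I)*conj(exp(-3*I*pi/4)) + 1*(1)*conj(-1) + 1*(-I)*conj(exp(3*I*pi/4)) + 1*(-1)*conj(I) + 1*(I)*conj(exp(I*pi/4))]
      = (1/8)[(1) + (-exp(3*I*pi/4)) + (-I) + (exp(-3*I*pi/4)) + (-1) + (-exp(-I*pi/4)) + (I) + (exp(I*pi/4))] = 0/8 = 0
(Exp terms are combined using exp(i*s)*conj(exp(i*t)) = exp(i*(s-t)), and sums of them are collapsed using the identity that for every m > 1 the m distinct m-th roots of unity sum to 0, e.g. 1 + exp(2*I*pi/3) + exp(-2*I*pi/3) = 0.)
Hence the multiplicities are chi_6: 1. Dimension check: dim(chi_7)*dim(chi_7) = 1*1 = 1 and sum (mult * dim) = 1*1 = 1.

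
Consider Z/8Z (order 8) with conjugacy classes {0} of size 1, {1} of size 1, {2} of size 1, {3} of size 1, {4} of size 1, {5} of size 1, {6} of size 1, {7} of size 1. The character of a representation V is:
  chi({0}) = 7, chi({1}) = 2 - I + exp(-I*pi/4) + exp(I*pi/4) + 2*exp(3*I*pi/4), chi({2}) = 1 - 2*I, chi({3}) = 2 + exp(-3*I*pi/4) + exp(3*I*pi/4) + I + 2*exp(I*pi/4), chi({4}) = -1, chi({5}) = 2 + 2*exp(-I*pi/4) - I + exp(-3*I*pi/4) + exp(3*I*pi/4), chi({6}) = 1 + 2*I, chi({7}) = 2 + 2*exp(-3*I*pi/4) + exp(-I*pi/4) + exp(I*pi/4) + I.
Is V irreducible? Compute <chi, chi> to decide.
Not irreducible (reducible): <chi, chi> = 11 > 1.

Justification: <chi, chi> = (1/|G|) sum_C |C| * |chi(C)|^2 = (1/8)[1*|7|^2 + 1*|2 - I + exp(-I*pi/4) + exp(I*pi/4) + 2*exp(3*I*pi/4)|^2 + 1*|1 - 2*I|^2 + 1*|2 + exp(-3*I*pi/4) + exp(3*I*pi/4) + I + 2*exp(I*pi/4)|^2 + 1*|-1|^2 + 1*|2 + 2*exp(-I*pi/4) - I + exp(-3*I*pi/4) + exp(3*I*pi/4)|^2 + 1*|1 + 2*I|^2 + 1*|2 + 2*exp(-3*I*pi/4) + exp(-I*pi/4) + exp(I*pi/4) + I|^2]
  = (1/8)[(49) + (7 + 6*exp(-3*I*pi/4) + 2*exp(-I*pi/4) + 4*exp(3*I*pi/4) + 4*exp(I*pi/4)) + (5) + (7 + 4*exp(-3*I*pi/4) + 4*exp(-I*pi/4) + 2*exp(3*I*pi/4) + 6*exp(I*pi/4)) + (1) + (7 + 4*exp(-3*I*pi/4) + 4*exp(-I*pi/4) + 2*exp(3*I*pi/4) + 6*exp(I*pi/4)) + (5) + (7 + 6*exp(-3*I*pi/4) + 2*exp(-I*pi/4) + 4*exp(3*I*pi/4) + 4*exp(I*pi/4))] = 88/8 = 11.
(Exp terms are combined using exp(i*s)*conj(exp(i*t)) = exp(i*(s-t)), and sums of them are collapsed using the identity that for every m > 1 the m distinct m-th roots of unity sum to 0, e.g. 1 + exp(2*I*pi/3) + exp(-2*I*pi/3) = 0.)
A character is irreducible iff <chi, chi> = 1, so this representation is reducible.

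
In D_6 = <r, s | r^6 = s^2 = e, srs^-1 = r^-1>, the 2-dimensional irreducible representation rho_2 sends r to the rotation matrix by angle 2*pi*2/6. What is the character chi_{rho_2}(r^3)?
chi_{rho_2}(r^3) = 2*cos(2*pi*2*3/6) = 2

Derivation: rho_2(r^3) is rotation by angle 2*pi*2*3/6, whose trace is 2*cos(2*pi*2*3/6) = 2.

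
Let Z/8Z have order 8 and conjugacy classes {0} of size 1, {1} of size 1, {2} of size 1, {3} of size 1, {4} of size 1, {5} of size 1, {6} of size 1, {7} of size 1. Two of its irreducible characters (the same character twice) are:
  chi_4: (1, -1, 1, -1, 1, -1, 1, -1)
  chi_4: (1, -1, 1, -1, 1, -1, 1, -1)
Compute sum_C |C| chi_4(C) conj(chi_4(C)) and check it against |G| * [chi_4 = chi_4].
Sum = 8 = |G| = 8; so <chi_4, chi_4> = 1 (norm-1 confirms irreducibility).

Solution. Compute term by term over conjugacy classes (|C| * chi_4(C) * conj(chi_4(C))):
  1*(1)*conj(1) + 1*(-1)*conj(-1) + 1*(1)*conj(1) + 1*(-1)*conj(-1) + 1*(1)*conj(1) + 1*(-1)*conj(-1) + 1*(1)*conj(1) + 1*(-1)*conj(-1)
  = (1) + (1) + (1) + (1) + (1) + (1) + (1) + (1)
  = 8.
(Exp terms are combined using exp(i*s)*conj(exp(i*t)) = exp(i*(s-t)), and sums of them are collapsed using the identity that for every m > 1 the m distinct m-th roots of unity sum to 0, e.g. 1 + exp(2*I*pi/3) + exp(-2*I*pi/3) = 0.)
Dividing by |G| = 8 gives 8/8 = 1, matching the row-orthogonality relation <chi_4, chi_4> = [chi_4 = chi_4].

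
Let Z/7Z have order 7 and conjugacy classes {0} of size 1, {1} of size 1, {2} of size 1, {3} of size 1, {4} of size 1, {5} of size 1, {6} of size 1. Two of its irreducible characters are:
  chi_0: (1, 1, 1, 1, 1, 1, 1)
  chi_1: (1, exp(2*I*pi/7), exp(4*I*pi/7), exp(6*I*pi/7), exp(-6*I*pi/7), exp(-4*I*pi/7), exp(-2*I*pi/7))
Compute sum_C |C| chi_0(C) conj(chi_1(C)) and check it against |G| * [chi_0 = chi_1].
Sum = 0; so <chi_0, chi_1> = 0 (distinct irreducibles are orthogonal).

Derivation: Compute term by term over conjugacy classes (|C| * chi_0(C) * conj(chi_1(C))):
  1*(1)*conj(1) + 1*(1)*conj(exp(2*I*pi/7)) + 1*(1)*conj(exp(4*I*pi/7)) + 1*(1)*conj(exp(6*I*pi/7)) + 1*(1)*conj(exp(-6*I*pi/7)) + 1*(1)*conj(exp(-4*I*pi/7)) + 1*(1)*conj(exp(-2*I*pi/7))
  = (1) + (exp(-2*I*pi/7)) + (exp(-4*I*pi/7)) + (exp(-6*I*pi/7)) + (exp(6*I*pi/7)) + (exp(4*I*pi/7)) + (exp(2*I*pi/7))
  = 0.
(Exp terms are combined using exp(i*s)*conj(exp(i*t)) = exp(i*(s-t)), and sums of them are collapsed using the identity that for every m > 1 the m distinct m-th roots of unity sum to 0, e.g. 1 + exp(2*I*pi/3) + exp(-2*I*pi/3) = 0.)
Dividing by |G| = 7 gives 0/7 = 0, matching the row-orthogonality relation <chi_0, chi_1> = [chi_0 = chi_1].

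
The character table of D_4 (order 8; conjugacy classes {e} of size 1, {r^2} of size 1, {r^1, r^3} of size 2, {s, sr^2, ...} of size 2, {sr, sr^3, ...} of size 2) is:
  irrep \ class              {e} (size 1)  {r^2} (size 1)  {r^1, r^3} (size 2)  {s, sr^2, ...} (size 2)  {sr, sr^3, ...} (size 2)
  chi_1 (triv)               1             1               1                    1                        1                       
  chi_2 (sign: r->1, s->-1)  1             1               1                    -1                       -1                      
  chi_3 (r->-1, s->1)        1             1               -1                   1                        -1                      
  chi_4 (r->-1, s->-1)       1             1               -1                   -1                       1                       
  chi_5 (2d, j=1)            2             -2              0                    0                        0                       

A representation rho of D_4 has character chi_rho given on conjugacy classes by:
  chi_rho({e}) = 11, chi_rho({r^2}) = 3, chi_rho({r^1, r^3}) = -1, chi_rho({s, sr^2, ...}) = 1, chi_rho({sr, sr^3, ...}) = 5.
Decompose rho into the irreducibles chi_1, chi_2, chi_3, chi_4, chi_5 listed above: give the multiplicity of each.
Multiplicities: chi_1: 3, chi_2: 0, chi_3: 1, chi_4: 3, chi_5: 2.

Explanation: Use <chi_rho, chi> = (1/|G|) sum_C |C| * chi_rho(C) * conj(chi(C)) with |G| = 8 for each irreducible chi in the table:
  <chi_rho, chi_1> = (1/8)[1*(11)*conj(1) + 1*(3)*conj(1) + 2*(-1)*conj(1) + 2*(1)*conj(1) + 2*(5)*conj(1)]
      = (1/8)[(11) + (3) + (-2) + (2) + (10)] = 24/8 = 3
  <chi_rho, chi_2> = (1/8)[1*(11)*conj(1) + 1*(3)*conj(1) + 2*(-1)*conj(1) + 2*(1)*conj(-1) + 2*(5)*conj(-1)]
      = (1/8)[(11) + (3) + (-2) + (-2) + (-10)] = 0/8 = 0
  <chi_rho, chi_3> = (1/8)[1*(11)*conj(1) + 1*(3)*conj(1) + 2*(-1)*conj(-1) + 2*(1)*conj(1) + 2*(5)*conj(-1)]
      = (1/8)[(11) + (3) + (2) + (2) + (-10)] = 8/8 = 1
  <chi_rho, chi_4> = (1/8)[1*(11)*conj(1) + 1*(3)*conj(1) + 2*(-1)*conj(-1) + 2*(1)*conj(-1) + 2*(5)*conj(1)]
      = (1/8)[(11) + (3) + (2) + (-2) + (10)] = 24/8 = 3
  <chi_rho, chi_5> = (1/8)[1*(11)*conj(2) + 1*(3)*conj(-2) + 2*(-1)*conj(0) + 2*(1)*conj(0) + 2*(5)*conj(0)]
      = (1/8)[(22) + (-6) + (0) + (0) + (0)] = 16/8 = 2
Dimension check: dim(rho) = sum (mult * dim) = 3*1 + 0*1 + 1*1 + 3*1 + 2*2 = 11 = chi_rho(e) = 11.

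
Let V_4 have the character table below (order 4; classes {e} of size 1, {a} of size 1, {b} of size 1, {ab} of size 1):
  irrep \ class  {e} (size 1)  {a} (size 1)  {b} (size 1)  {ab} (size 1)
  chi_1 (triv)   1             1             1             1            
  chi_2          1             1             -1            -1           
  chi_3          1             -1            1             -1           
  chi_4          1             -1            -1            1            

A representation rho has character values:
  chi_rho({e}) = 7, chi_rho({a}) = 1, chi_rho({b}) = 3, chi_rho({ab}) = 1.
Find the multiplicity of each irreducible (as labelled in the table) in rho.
Multiplicities: chi_1: 3, chi_2: 1, chi_3: 2, chi_4: 1.

Argument: Use <chi_rho, chi> = (1/|G|) sum_C |C| * chi_rho(C) * conj(chi(C)) with |G| = 4 for each irreducible chi in the table:
  <chi_rho, chi_1> = (1/4)[1*(7)*conj(1) + 1*(1)*conj(1) + 1*(3)*conj(1) + 1*(1)*conj(1)]
      = (1/4)[(7) + (1) + (3) + (1)] = 12/4 = 3
  <chi_rho, chi_2> = (1/4)[1*(7)*conj(1) + 1*(1)*conj(1) + 1*(3)*conj(-1) + 1*(1)*conj(-1)]
      = (1/4)[(7) + (1) + (-3) + (-1)] = 4/4 = 1
  <chi_rho, chi_3> = (1/4)[1*(7)*conj(1) + 1*(1)*conj(-1) + 1*(3)*conj(1) + 1*(1)*conj(-1)]
      = (1/4)[(7) + (-1) + (3) + (-1)] = 8/4 = 2
  <chi_rho, chi_4> = (1/4)[1*(7)*conj(1) + 1*(1)*conj(-1) + 1*(3)*conj(-1) + 1*(1)*conj(1)]
      = (1/4)[(7) + (-1) + (-3) + (1)] = 4/4 = 1
Dimension check: dim(rho) = sum (mult * dim) = 3*1 + 1*1 + 2*1 + 1*1 = 7 = chi_rho(e) = 7.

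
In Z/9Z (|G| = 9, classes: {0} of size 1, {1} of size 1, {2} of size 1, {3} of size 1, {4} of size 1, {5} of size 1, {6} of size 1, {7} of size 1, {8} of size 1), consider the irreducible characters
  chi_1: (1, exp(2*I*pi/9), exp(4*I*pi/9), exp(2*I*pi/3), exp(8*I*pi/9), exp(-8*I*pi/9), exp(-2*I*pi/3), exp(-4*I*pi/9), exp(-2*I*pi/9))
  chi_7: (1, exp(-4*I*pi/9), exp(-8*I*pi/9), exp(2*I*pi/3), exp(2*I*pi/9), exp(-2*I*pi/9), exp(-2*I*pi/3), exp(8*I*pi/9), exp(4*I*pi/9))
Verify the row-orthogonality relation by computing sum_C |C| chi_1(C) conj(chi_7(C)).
Sum = 0; so <chi_1, chi_7> = 0 (distinct irreducibles are orthogonal).

Argument: Compute term by term over conjugacy classes (|C| * chi_1(C) * conj(chi_7(C))):
  1*(1)*conj(1) + 1*(exp(2*I*pi/9))*conj(exp(-4*I*pi/9)) + 1*(exp(4*I*pi/9))*conj(exp(-8*I*pi/9)) + 1*(exp(2*I*pi/3))*conj(exp(2*I*pi/3)) + 1*(exp(8*I*pi/9))*conj(exp(2*I*pi/9)) + 1*(exp(-8*I*pi/9))*conj(exp(-2*I*pi/9)) + 1*(exp(-2*I*pi/3))*conj(exp(-2*I*pi/3)) + 1*(exp(-4*I*pi/9))*conj(exp(8*I*pi/9)) + 1*(exp(-2*I*pi/9))*conj(exp(4*I*pi/9))
  = (1) + (exp(2*I*pi/3)) + (exp(-2*I*pi/3)) + (1) + (exp(2*I*pi/3)) + (exp(-2*I*pi/3)) + (1) + (exp(2*I*pi/3)) + (exp(-2*I*pi/3))
  = 0.
(Exp terms are combined using exp(i*s)*conj(exp(i*t)) = exp(i*(s-t)), and sums of them are collapsed using the identity that for every m > 1 the m distinct m-th roots of unity sum to 0, e.g. 1 + exp(2*I*pi/3) + exp(-2*I*pi/3) = 0.)
Dividing by |G| = 9 gives 0/9 = 0, matching the row-orthogonality relation <chi_1, chi_7> = [chi_1 = chi_7].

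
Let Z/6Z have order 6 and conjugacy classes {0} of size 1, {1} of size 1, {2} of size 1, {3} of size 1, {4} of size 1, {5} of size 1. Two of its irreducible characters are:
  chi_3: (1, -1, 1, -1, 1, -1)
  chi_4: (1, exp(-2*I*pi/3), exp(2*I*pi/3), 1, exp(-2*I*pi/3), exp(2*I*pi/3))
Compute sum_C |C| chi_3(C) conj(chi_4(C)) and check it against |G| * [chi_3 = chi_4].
Sum = 0; so <chi_3, chi_4> = 0 (distinct irreducibles are orthogonal).

Why: Compute term by term over conjugacy classes (|C| * chi_3(C) * conj(chi_4(C))):
  1*(1)*conj(1) + 1*(-1)*conj(exp(-2*I*pi/3)) + 1*(1)*conj(exp(2*I*pi/3)) + 1*(-1)*conj(1) + 1*(1)*conj(exp(-2*I*pi/3)) + 1*(-1)*conj(exp(2*I*pi/3))
  = (1) + (-exp(2*I*pi/3)) + (exp(-2*I*pi/3)) + (-1) + (exp(2*I*pi/3)) + (-exp(-2*I*pi/3))
  = 0.
(Exp terms are combined using exp(i*s)*conj(exp(i*t)) = exp(i*(s-t)), and sums of them are collapsed using the identity that for every m > 1 the m distinct m-th roots of unity sum to 0, e.g. 1 + exp(2*I*pi/3) + exp(-2*I*pi/3) = 0.)
Dividing by |G| = 6 gives 0/6 = 0, matching the row-orthogonality relation <chi_3, chi_4> = [chi_3 = chi_4].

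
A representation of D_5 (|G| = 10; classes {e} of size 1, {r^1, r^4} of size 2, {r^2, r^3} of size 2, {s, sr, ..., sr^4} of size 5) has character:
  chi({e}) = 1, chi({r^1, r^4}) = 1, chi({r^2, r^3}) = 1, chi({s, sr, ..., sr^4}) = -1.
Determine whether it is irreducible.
Irreducible: <chi, chi> = 1.

Argument: <chi, chi> = (1/|G|) sum_C |C| * |chi(C)|^2 = (1/10)[1*|1|^2 + 2*|1|^2 + 2*|1|^2 + 5*|-1|^2]
  = (1/10)[(1) + (2) + (2) + (5)] = 10/10 = 1.
A character is irreducible iff <chi, chi> = 1, so this representation is irreducible.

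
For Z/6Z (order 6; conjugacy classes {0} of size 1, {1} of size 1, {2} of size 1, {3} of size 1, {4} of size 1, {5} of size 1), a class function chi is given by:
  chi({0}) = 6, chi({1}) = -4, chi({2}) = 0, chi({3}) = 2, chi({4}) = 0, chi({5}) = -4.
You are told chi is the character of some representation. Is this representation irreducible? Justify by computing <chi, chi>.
Not irreducible (reducible): <chi, chi> = 12 > 1.

Why: <chi, chi> = (1/|G|) sum_C |C| * |chi(C)|^2 = (1/6)[1*|6|^2 + 1*|-4|^2 + 1*|0|^2 + 1*|2|^2 + 1*|0|^2 + 1*|-4|^2]
  = (1/6)[(36) + (16) + (0) + (4) + (0) + (16)] = 72/6 = 12.
(Exp terms are combined using exp(i*s)*conj(exp(i*t)) = exp(i*(s-t)), and sums of them are collapsed using the identity that for every m > 1 the m distinct m-th roots of unity sum to 0, e.g. 1 + exp(2*I*pi/3) + exp(-2*I*pi/3) = 0.)
A character is irreducible iff <chi, chi> = 1, so this representation is reducible.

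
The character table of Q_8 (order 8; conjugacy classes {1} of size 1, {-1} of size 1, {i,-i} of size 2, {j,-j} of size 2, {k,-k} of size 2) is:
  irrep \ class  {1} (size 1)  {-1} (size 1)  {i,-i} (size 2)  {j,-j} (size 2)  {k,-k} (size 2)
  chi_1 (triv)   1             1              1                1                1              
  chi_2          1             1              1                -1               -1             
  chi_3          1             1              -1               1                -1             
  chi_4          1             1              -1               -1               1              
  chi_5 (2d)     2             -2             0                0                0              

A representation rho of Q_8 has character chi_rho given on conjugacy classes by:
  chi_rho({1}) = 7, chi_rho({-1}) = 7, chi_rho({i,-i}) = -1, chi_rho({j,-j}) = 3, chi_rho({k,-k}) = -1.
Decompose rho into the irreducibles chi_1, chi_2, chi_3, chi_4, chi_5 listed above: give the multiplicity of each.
Multiplicities: chi_1: 2, chi_2: 1, chi_3: 3, chi_4: 1, chi_5: 0.

Argument: Use <chi_rho, chi> = (1/|G|) sum_C |C| * chi_rho(C) * conj(chi(C)) with |G| = 8 for each irreducible chi in the table:
  <chi_rho, chi_1> = (1/8)[1*(7)*conj(1) + 1*(7)*conj(1) + 2*(-1)*conj(1) + 2*(3)*conj(1) + 2*(-1)*conj(1)]
      = (1/8)[(7) + (7) + (-2) + (6) + (-2)] = 16/8 = 2
  <chi_rho, chi_2> = (1/8)[1*(7)*conj(1) + 1*(7)*conj(1) + 2*(-1)*conj(1) + 2*(3)*conj(-1) + 2*(-1)*conj(-1)]
      = (1/8)[(7) + (7) + (-2) + (-6) + (2)] = 8/8 = 1
  <chi_rho, chi_3> = (1/8)[1*(7)*conj(1) + 1*(7)*conj(1) + 2*(-1)*conj(-1) + 2*(3)*conj(1) + 2*(-1)*conj(-1)]
      = (1/8)[(7) + (7) + (2) + (6) + (2)] = 24/8 = 3
  <chi_rho, chi_4> = (1/8)[1*(7)*conj(1) + 1*(7)*conj(1) + 2*(-1)*conj(-1) + 2*(3)*conj(-1) + 2*(-1)*conj(1)]
      = (1/8)[(7) + (7) + (2) + (-6) + (-2)] = 8/8 = 1
  <chi_rho, chi_5> = (1/8)[1*(7)*conj(2) + 1*(7)*conj(-2) + 2*(-1)*conj(0) + 2*(3)*conj(0) + 2*(-1)*conj(0)]
      = (1/8)[(14) + (-14) + (0) + (0) + (0)] = 0/8 = 0
Dimension check: dim(rho) = sum (mult * dim) = 2*1 + 1*1 + 3*1 + 1*1 + 0*2 = 7 = chi_rho(e) = 7.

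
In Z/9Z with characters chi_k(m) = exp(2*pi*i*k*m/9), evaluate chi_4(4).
chi_4(4) = zeta_9^16 = exp(-4*I*pi/9)

Working: chi_4(4) = zeta_9^(4*4) = zeta_9^16. Since zeta_9^9 = 1, this equals zeta_9^7 = exp(2*pi*i*7/9) = exp(-4*I*pi/9).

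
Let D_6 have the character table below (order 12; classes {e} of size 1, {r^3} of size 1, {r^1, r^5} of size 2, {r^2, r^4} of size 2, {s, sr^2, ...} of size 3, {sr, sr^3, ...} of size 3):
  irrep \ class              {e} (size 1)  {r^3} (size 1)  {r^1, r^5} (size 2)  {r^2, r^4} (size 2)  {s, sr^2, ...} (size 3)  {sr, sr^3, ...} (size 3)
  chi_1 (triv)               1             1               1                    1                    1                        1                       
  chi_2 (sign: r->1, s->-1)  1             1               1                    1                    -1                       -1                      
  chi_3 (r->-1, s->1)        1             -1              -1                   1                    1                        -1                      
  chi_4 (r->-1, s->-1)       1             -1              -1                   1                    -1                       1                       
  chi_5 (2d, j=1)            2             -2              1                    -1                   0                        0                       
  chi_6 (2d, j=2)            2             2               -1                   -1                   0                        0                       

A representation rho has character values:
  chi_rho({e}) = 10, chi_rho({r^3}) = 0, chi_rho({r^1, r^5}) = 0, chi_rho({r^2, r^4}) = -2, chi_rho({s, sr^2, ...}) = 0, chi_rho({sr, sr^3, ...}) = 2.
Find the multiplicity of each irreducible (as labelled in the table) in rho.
Multiplicities: chi_1: 1, chi_2: 0, chi_3: 0, chi_4: 1, chi_5: 2, chi_6: 2.

Solution. Use <chi_rho, chi> = (1/|G|) sum_C |C| * chi_rho(C) * conj(chi(C)) with |G| = 12 for each irreducible chi in the table:
  <chi_rho, chi_1> = (1/12)[1*(10)*conj(1) + 1*(0)*conj(1) + 2*(0)*conj(1) + 2*(-2)*conj(1) + 3*(0)*conj(1) + 3*(2)*conj(1)]
      = (1/12)[(10) + (0) + (0) + (-4) + (0) + (6)] = 12/12 = 1
  <chi_rho, chi_2> = (1/12)[1*(10)*conj(1) + 1*(0)*conj(1) + 2*(0)*conj(1) + 2*(-2)*conj(1) + 3*(0)*conj(-1) + 3*(2)*conj(-1)]
      = (1/12)[(10) + (0) + (0) + (-4) + (0) + (-6)] = 0/12 = 0
  <chi_rho, chi_3> = (1/12)[1*(10)*conj(1) + 1*(0)*conj(-1) + 2*(0)*conj(-1) + 2*(-2)*conj(1) + 3*(0)*conj(1) + 3*(2)*conj(-1)]
      = (1/12)[(10) + (0) + (0) + (-4) + (0) + (-6)] = 0/12 = 0
  <chi_rho, chi_4> = (1/12)[1*(10)*conj(1) + 1*(0)*conj(-1) + 2*(0)*conj(-1) + 2*(-2)*conj(1) + 3*(0)*conj(-1) + 3*(2)*conj(1)]
      = (1/12)[(10) + (0) + (0) + (-4) + (0) + (6)] = 12/12 = 1
  <chi_rho, chi_5> = (1/12)[1*(10)*conj(2) + 1*(0)*conj(-2) + 2*(0)*conj(1) + 2*(-2)*conj(-1) + 3*(0)*conj(0) + 3*(2)*conj(0)]
      = (1/12)[(20) + (0) + (0) + (4) + (0) + (0)] = 24/12 = 2
  <chi_rho, chi_6> = (1/12)[1*(10)*conj(2) + 1*(0)*conj(2) + 2*(0)*conj(-1) + 2*(-2)*conj(-1) + 3*(0)*conj(0) + 3*(2)*conj(0)]
      = (1/12)[(20) + (0) + (0) + (4) + (0) + (0)] = 24/12 = 2
Dimension check: dim(rho) = sum (mult * dim) = 1*1 + 0*1 + 0*1 + 1*1 + 2*2 + 2*2 = 10 = chi_rho(e) = 10.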